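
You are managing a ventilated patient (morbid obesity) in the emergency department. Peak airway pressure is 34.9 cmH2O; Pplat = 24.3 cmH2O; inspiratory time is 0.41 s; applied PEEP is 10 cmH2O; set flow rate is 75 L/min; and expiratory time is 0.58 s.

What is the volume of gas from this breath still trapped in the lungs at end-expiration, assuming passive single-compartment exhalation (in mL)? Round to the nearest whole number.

76

Flow: 75 L/min ÷ 60 = 1.25 L/s.
Vt = flow × Ti = 1.25 L/s × 0.41 s × 1000 mL/L = 512.5 mL.
R = (PIP − Pplat)/V̇ = (34.9 − 24.3) / 1.25 = 10.6/1.25 = 8.48 cmH2O·s/L.
C = Vt/(Pplat − PEEP) = 512.5 / (24.3 − 10) = 512.5/14.3 = 35.839 mL/cmH2O.
τ = R × C = 8.48 × 0.03584 L/cmH2O = 0.3039 s.
Fraction remaining = e^(−Te/τ) = e^(−0.58/0.3039) = 0.1483.
Trapped volume = 512.5 × 0.1483 = 76.004 mL.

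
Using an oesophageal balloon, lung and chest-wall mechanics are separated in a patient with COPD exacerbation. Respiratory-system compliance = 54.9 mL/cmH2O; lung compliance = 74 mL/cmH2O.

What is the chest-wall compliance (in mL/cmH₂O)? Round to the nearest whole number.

213

1/Ccw = 1/Crs − 1/CL.
1/Ccw = 1/54.9 − 1/74 = 0.004701.
Ccw = 212.72 mL/cmH2O.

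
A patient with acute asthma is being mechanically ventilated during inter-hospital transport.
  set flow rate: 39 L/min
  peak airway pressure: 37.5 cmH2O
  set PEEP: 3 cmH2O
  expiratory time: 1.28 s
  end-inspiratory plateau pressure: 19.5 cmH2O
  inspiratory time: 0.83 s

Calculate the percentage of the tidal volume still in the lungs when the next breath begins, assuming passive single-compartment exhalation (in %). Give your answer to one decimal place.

24.3

Flow: 39 L/min ÷ 60 = 0.65 L/s.
Vt = flow × Ti = 0.65 L/s × 0.83 s × 1000 mL/L = 539.5 mL.
R = (PIP − Pplat)/V̇ = (37.5 − 19.5) / 0.65 = 18.0/0.65 = 27.692 cmH2O·s/L.
C = Vt/(Pplat − PEEP) = 539.5 / (19.5 − 3) = 539.5/16.5 = 32.697 mL/cmH2O.
τ = R × C = 27.692 × 0.0327 L/cmH2O = 0.9055 s.
Fraction remaining at end-expiration = e^(−Te/τ) = e^(−1.28/0.9055) = 0.2433 → 24.33%.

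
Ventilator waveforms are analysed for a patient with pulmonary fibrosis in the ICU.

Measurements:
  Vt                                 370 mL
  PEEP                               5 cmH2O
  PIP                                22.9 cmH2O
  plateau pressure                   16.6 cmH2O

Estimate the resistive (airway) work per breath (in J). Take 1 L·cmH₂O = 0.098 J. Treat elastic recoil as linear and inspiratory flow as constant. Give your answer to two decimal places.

With constant inspiratory flow the resistive pressure is constant at PIP − Pplat = 22.9 − 16.6 = 6.3 cmH2O, so resistive work = 6.3 × 0.370 = 2.331 L·cmH2O.
× 0.098 J/(L·cmH2O) → 0.2284 J.

0.23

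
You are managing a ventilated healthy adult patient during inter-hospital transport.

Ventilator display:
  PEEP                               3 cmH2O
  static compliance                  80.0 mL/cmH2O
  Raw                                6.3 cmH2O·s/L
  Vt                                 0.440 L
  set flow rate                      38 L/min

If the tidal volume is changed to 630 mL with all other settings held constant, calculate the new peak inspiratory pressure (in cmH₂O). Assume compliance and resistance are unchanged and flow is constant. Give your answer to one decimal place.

Flow: 38 L/min ÷ 60 = 0.6333 L/s.
PIP = Vt/C + R·V̇ + PEEP (constant-flow equation of motion).
Only the elastic term changes: ΔPIP = ΔVt / C = (630 − 440) / 80.0 = 2.375 cmH2O.
Original PIP = 440/80.0 + 6.3×0.6333 + 3 = 12.49 cmH2O; new PIP = 12.49 + (2.375) = 14.865 cmH2O.

14.9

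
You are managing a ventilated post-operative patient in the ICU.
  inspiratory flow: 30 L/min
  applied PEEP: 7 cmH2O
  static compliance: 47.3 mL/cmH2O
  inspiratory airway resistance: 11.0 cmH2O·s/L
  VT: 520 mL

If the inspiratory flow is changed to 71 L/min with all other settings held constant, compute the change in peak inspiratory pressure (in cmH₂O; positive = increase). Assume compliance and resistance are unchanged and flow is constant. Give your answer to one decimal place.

7.5

Flow: 30 L/min ÷ 60 = 0.5 L/s.
New flow: 71 L/min ÷ 60 = 1.1833 L/s.
PIP = Vt/C + R·V̇ + PEEP (constant-flow equation of motion).
Only the resistive term changes: ΔPIP = R × ΔV̇ = 11.0 × (1.1833 − 0.5) = 11.0 × 0.6833 = 7.516 cmH2O.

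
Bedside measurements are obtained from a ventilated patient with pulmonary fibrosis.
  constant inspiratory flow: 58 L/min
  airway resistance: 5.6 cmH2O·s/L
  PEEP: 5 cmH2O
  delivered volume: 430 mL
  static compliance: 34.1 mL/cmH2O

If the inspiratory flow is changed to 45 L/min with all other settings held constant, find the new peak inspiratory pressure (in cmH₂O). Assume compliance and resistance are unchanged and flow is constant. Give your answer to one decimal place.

Flow: 58 L/min ÷ 60 = 0.9667 L/s.
New flow: 45 L/min ÷ 60 = 0.75 L/s.
PIP = Vt/C + R·V̇ + PEEP (constant-flow equation of motion).
Only the resistive term changes: ΔPIP = R × ΔV̇ = 5.6 × (0.75 − 0.9667) = 5.6 × -0.2167 = -1.214 cmH2O.
Original PIP = 430/34.1 + 5.6×0.9667 + 5 = 23.023 cmH2O; new PIP = 23.023 + (-1.214) = 21.809 cmH2O.

21.8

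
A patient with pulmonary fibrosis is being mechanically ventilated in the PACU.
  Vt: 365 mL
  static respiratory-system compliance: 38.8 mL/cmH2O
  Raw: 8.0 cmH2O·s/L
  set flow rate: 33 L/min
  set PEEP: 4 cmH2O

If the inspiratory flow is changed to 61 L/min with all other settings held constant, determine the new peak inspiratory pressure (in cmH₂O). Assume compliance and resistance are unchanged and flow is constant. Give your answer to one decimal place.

21.5

Flow: 33 L/min ÷ 60 = 0.55 L/s.
New flow: 61 L/min ÷ 60 = 1.0167 L/s.
PIP = Vt/C + R·V̇ + PEEP (constant-flow equation of motion).
Only the resistive term changes: ΔPIP = R × ΔV̇ = 8.0 × (1.0167 − 0.55) = 8.0 × 0.4667 = 3.734 cmH2O.
Original PIP = 365/38.8 + 8.0×0.55 + 4 = 17.807 cmH2O; new PIP = 17.807 + (3.734) = 21.541 cmH2O.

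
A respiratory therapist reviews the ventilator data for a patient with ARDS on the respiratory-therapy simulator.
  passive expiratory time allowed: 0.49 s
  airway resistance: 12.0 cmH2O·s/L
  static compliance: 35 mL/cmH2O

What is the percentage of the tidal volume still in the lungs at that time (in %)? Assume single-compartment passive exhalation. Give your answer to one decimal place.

τ = R × C = 12.0 × 35 mL/cmH2O = 12.0 × 0.035 L/cmH2O = 0.42 s.
Passive exhalation: V(t)/V₀ = e^(−t/τ) = e^(−0.49/0.42) = 0.3114.
Fraction remaining = 0.3114 → 31.14%.

31.1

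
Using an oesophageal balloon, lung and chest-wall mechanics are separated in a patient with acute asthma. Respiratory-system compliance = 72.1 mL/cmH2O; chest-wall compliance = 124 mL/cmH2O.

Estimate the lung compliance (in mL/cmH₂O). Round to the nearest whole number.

172

1/CL = 1/Crs − 1/Ccw.
1/CL = 1/72.1 − 1/124 = 0.005805.
CL = 172.27 mL/cmH2O.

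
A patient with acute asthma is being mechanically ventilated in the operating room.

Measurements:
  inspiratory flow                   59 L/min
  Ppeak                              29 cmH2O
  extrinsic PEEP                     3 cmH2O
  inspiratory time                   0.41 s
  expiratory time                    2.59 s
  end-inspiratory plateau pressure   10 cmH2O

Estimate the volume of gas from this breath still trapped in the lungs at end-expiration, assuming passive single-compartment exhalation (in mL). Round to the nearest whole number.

39

Flow: 59 L/min ÷ 60 = 0.9833 L/s.
Vt = flow × Ti = 0.9833 L/s × 0.41 s × 1000 mL/L = 403.15 mL.
R = (PIP − Pplat)/V̇ = (29 − 10) / 0.9833 = 19.0/0.9833 = 19.323 cmH2O·s/L.
C = Vt/(Pplat − PEEP) = 403.15 / (10 − 3) = 403.15/7.0 = 57.593 mL/cmH2O.
τ = R × C = 19.323 × 0.05759 L/cmH2O = 1.113 s.
Fraction remaining = e^(−Te/τ) = e^(−2.59/1.113) = 0.09758.
Trapped volume = 403.15 × 0.09758 = 39.339 mL.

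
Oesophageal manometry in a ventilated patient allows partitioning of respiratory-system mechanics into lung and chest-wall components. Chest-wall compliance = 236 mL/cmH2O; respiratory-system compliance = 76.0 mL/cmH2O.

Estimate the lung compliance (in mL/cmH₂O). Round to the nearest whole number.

1/CL = 1/Crs − 1/Ccw.
1/CL = 1/76.0 − 1/236 = 0.008921.
CL = 112.1 mL/cmH2O.

112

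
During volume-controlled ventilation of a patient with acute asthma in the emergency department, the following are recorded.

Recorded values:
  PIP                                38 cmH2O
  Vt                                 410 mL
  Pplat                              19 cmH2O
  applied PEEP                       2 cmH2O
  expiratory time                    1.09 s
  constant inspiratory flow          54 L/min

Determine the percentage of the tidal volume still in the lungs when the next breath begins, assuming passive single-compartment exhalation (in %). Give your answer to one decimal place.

Flow: 54 L/min ÷ 60 = 0.9 L/s.
R = (PIP − Pplat)/V̇ = (38 − 19) / 0.9 = 19.0/0.9 = 21.111 cmH2O·s/L.
C = Vt/(Pplat − PEEP) = 410.0 / (19 − 2) = 410.0/17.0 = 24.118 mL/cmH2O.
τ = R × C = 21.111 × 0.02412 L/cmH2O = 0.5092 s.
Fraction remaining at end-expiration = e^(−Te/τ) = e^(−1.09/0.5092) = 0.1176 → 11.76%.

11.8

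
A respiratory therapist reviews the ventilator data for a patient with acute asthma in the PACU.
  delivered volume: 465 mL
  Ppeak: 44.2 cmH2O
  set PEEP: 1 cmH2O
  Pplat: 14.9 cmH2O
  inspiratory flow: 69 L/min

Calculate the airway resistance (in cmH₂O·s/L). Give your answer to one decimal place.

25.5

Flow: 69 L/min ÷ 60 = 1.15 L/s.
Raw = (PIP − Pplat) / flow = (44.2 − 14.9) / 1.15 = 29.3 / 1.15 = 25.478 cmH2O·s/L.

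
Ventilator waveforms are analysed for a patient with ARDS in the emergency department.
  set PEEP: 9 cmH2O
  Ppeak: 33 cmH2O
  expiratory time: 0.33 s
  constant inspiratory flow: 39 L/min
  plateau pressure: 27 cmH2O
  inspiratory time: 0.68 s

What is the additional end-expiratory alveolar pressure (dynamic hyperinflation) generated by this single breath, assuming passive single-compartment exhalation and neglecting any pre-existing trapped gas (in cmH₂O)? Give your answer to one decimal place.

4.2

Flow: 39 L/min ÷ 60 = 0.65 L/s.
Vt = flow × Ti = 0.65 L/s × 0.68 s × 1000 mL/L = 442.0 mL.
R = (PIP − Pplat)/V̇ = (33 − 27) / 0.65 = 6.0/0.65 = 9.231 cmH2O·s/L.
C = Vt/(Pplat − PEEP) = 442.0 / (27 − 9) = 442.0/18.0 = 24.556 mL/cmH2O.
τ = R × C = 9.231 × 0.02456 L/cmH2O = 0.2267 s.
Fraction remaining = e^(−Te/τ) = e^(−0.33/0.2267) = 0.2332; trapped volume = 442.0 × 0.2332 = 103.07 mL.
Additional alveolar pressure from trapping ≈ V_trapped / C = 103.07 / 24.556 = 4.197 cmH2O.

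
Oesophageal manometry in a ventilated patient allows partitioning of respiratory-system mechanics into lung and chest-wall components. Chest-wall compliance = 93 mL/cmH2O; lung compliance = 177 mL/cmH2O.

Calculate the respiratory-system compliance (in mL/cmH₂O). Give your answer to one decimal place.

61.0

Lung and chest wall are elastances in series: 1/Crs = 1/CL + 1/Ccw.
1/Crs = 1/177 + 1/93 = 0.0164.
Crs = 60.976 mL/cmH2O.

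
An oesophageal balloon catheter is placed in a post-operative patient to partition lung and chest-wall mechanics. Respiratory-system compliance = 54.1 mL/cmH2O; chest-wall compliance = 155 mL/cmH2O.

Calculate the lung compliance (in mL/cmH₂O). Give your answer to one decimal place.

1/CL = 1/Crs − 1/Ccw.
1/CL = 1/54.1 − 1/155 = 0.01203.
CL = 83.126 mL/cmH2O.

83.1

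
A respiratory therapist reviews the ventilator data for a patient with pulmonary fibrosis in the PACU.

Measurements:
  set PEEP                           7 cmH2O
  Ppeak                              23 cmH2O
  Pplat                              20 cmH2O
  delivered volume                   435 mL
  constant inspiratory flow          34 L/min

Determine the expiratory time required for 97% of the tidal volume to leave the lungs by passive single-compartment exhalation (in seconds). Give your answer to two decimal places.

0.62

Flow: 34 L/min ÷ 60 = 0.5667 L/s.
R = (PIP − Pplat)/V̇ = (23 − 20) / 0.5667 = 3.0/0.5667 = 5.294 cmH2O·s/L.
C = Vt/(Pplat − PEEP) = 435.0 / (20 − 7) = 435.0/13.0 = 33.462 mL/cmH2O.
τ = R × C = 5.294 × 0.03346 L/cmH2O = 0.1771 s.
t = −τ·ln(1 − 0.97) = −0.1771·ln(0.03) = 0.621 s.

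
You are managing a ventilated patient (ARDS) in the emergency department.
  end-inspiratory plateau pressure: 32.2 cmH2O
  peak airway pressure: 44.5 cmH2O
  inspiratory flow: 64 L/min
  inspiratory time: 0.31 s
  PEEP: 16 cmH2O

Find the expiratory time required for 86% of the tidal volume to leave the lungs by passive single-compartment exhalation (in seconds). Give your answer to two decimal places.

0.46

Flow: 64 L/min ÷ 60 = 1.0667 L/s.
Vt = flow × Ti = 1.0667 L/s × 0.31 s × 1000 mL/L = 330.68 mL.
R = (PIP − Pplat)/V̇ = (44.5 − 32.2) / 1.0667 = 12.3/1.0667 = 11.531 cmH2O·s/L.
C = Vt/(Pplat − PEEP) = 330.68 / (32.2 − 16) = 330.68/16.2 = 20.412 mL/cmH2O.
τ = R × C = 11.531 × 0.02041 L/cmH2O = 0.2353 s.
t = −τ·ln(1 − 0.86) = −0.2353·ln(0.14) = 0.4626 s.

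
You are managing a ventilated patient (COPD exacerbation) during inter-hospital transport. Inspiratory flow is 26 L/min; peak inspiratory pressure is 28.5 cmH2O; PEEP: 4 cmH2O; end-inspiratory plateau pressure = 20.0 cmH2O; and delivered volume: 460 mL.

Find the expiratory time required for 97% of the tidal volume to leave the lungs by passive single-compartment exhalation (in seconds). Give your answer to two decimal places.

Flow: 26 L/min ÷ 60 = 0.4333 L/s.
R = (PIP − Pplat)/V̇ = (28.5 − 20.0) / 0.4333 = 8.5/0.4333 = 19.617 cmH2O·s/L.
C = Vt/(Pplat − PEEP) = 460.0 / (20.0 − 4) = 460.0/16.0 = 28.75 mL/cmH2O.
τ = R × C = 19.617 × 0.02875 L/cmH2O = 0.564 s.
t = −τ·ln(1 − 0.97) = −0.564·ln(0.03) = 1.978 s.

1.98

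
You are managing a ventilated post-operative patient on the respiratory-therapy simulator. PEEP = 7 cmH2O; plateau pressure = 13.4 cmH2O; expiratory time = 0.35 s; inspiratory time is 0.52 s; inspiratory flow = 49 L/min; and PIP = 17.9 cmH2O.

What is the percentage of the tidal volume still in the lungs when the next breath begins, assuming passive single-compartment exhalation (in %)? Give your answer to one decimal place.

Flow: 49 L/min ÷ 60 = 0.8167 L/s.
Vt = flow × Ti = 0.8167 L/s × 0.52 s × 1000 mL/L = 424.68 mL.
R = (PIP − Pplat)/V̇ = (17.9 − 13.4) / 0.8167 = 4.5/0.8167 = 5.51 cmH2O·s/L.
C = Vt/(Pplat − PEEP) = 424.68 / (13.4 − 7) = 424.68/6.4 = 66.356 mL/cmH2O.
τ = R × C = 5.51 × 0.06636 L/cmH2O = 0.3656 s.
Fraction remaining at end-expiration = e^(−Te/τ) = e^(−0.35/0.3656) = 0.3839 → 38.39%.

38.4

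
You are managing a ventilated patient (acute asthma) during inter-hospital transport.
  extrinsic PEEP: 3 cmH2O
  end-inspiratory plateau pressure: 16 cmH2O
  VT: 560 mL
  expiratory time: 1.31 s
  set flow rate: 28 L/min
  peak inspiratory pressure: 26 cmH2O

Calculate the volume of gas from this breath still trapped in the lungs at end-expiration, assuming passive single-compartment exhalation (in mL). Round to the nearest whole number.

Flow: 28 L/min ÷ 60 = 0.4667 L/s.
R = (PIP − Pplat)/V̇ = (26 − 16) / 0.4667 = 10.0/0.4667 = 21.427 cmH2O·s/L.
C = Vt/(Pplat − PEEP) = 560.0 / (16 − 3) = 560.0/13.0 = 43.077 mL/cmH2O.
τ = R × C = 21.427 × 0.04308 L/cmH2O = 0.9231 s.
Fraction remaining = e^(−Te/τ) = e^(−1.31/0.9231) = 0.2419.
Trapped volume = 560.0 × 0.2419 = 135.46 mL.

135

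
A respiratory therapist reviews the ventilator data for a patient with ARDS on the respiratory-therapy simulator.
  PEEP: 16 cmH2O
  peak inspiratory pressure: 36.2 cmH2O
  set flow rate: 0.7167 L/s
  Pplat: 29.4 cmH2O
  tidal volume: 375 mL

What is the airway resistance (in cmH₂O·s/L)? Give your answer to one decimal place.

Raw = (PIP − Pplat) / flow = (36.2 − 29.4) / 0.7167 = 6.8 / 0.7167 = 9.488 cmH2O·s/L.

9.5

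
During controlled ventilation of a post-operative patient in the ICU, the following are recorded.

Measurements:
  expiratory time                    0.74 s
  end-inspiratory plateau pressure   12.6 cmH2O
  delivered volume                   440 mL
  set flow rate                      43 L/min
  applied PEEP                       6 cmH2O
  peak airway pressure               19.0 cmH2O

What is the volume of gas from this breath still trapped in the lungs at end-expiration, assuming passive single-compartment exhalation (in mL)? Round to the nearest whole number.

Flow: 43 L/min ÷ 60 = 0.7167 L/s.
R = (PIP − Pplat)/V̇ = (19.0 − 12.6) / 0.7167 = 6.4/0.7167 = 8.93 cmH2O·s/L.
C = Vt/(Pplat − PEEP) = 440.0 / (12.6 − 6) = 440.0/6.6 = 66.667 mL/cmH2O.
τ = R × C = 8.93 × 0.06667 L/cmH2O = 0.5954 s.
Fraction remaining = e^(−Te/τ) = e^(−0.74/0.5954) = 0.2886.
Trapped volume = 440.0 × 0.2886 = 126.98 mL.

127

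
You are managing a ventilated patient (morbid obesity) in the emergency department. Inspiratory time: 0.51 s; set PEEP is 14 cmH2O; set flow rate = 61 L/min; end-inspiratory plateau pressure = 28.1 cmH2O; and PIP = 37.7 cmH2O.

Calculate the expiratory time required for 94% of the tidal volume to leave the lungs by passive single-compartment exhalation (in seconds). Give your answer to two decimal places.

Flow: 61 L/min ÷ 60 = 1.0167 L/s.
Vt = flow × Ti = 1.0167 L/s × 0.51 s × 1000 mL/L = 518.52 mL.
R = (PIP − Pplat)/V̇ = (37.7 − 28.1) / 1.0167 = 9.6/1.0167 = 9.442 cmH2O·s/L.
C = Vt/(Pplat − PEEP) = 518.52 / (28.1 − 14) = 518.52/14.1 = 36.774 mL/cmH2O.
τ = R × C = 9.442 × 0.03677 L/cmH2O = 0.3472 s.
t = −τ·ln(1 − 0.94) = −0.3472·ln(0.06) = 0.9768 s.

0.98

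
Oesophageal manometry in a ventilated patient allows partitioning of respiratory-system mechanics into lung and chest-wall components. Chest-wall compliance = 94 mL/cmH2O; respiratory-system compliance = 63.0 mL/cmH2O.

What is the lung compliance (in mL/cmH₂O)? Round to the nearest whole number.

1/CL = 1/Crs − 1/Ccw.
1/CL = 1/63.0 − 1/94 = 0.005235.
CL = 191.02 mL/cmH2O.

191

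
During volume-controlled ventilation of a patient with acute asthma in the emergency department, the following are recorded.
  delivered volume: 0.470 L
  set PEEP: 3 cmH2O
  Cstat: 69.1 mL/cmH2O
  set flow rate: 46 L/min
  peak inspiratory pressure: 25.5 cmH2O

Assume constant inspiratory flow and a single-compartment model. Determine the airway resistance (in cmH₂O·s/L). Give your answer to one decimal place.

20.5

Flow: 46 L/min ÷ 60 = 0.7667 L/s.
Equation of motion (constant flow): PIP = Vt/C + R·V̇ + PEEP.
R·V̇ = PIP − Vt/C − PEEP = 25.5 − 470/69.1 − 3 = 25.5 − 6.802 − 3 = 15.698 cmH2O.
R = 15.698 / 0.7667 = 20.475 cmH2O·s/L.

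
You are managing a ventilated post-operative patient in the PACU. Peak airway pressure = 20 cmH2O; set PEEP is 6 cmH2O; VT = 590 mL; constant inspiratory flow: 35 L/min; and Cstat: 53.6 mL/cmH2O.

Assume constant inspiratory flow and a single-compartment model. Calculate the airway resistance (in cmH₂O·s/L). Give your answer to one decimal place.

Flow: 35 L/min ÷ 60 = 0.5833 L/s.
Equation of motion (constant flow): PIP = Vt/C + R·V̇ + PEEP.
R·V̇ = PIP − Vt/C − PEEP = 20 − 590/53.6 − 6 = 20 − 11.007 − 6 = 2.993 cmH2O.
R = 2.993 / 0.5833 = 5.131 cmH2O·s/L.

5.1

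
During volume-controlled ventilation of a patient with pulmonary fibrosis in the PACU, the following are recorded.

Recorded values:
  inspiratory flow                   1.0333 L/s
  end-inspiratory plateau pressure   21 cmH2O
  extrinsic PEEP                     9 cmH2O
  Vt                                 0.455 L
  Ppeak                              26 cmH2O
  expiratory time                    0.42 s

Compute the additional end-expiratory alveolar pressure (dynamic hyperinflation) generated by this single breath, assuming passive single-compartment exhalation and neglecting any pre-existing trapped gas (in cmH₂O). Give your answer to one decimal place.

1.2

R = (PIP − Pplat)/V̇ = (26 − 21) / 1.0333 = 5.0/1.0333 = 4.839 cmH2O·s/L.
C = Vt/(Pplat − PEEP) = 455.0 / (21 − 9) = 455.0/12.0 = 37.917 mL/cmH2O.
τ = R × C = 4.839 × 0.03792 L/cmH2O = 0.1835 s.
Fraction remaining = e^(−Te/τ) = e^(−0.42/0.1835) = 0.1014; trapped volume = 455.0 × 0.1014 = 46.137 mL.
Additional alveolar pressure from trapping ≈ V_trapped / C = 46.137 / 37.917 = 1.217 cmH2O.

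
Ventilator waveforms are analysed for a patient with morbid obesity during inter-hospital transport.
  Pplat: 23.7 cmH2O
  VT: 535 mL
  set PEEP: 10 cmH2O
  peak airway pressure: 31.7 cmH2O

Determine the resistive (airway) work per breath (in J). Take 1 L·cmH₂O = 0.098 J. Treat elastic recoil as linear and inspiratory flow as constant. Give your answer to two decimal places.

With constant inspiratory flow the resistive pressure is constant at PIP − Pplat = 31.7 − 23.7 = 8.0 cmH2O, so resistive work = 8.0 × 0.535 = 4.28 L·cmH2O.
× 0.098 J/(L·cmH2O) → 0.4194 J.

0.42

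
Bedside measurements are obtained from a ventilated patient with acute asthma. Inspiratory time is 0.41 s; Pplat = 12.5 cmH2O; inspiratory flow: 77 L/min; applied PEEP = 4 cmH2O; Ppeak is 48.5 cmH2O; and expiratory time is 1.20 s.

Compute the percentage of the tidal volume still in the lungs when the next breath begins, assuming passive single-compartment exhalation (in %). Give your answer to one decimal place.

50.1

Flow: 77 L/min ÷ 60 = 1.2833 L/s.
Vt = flow × Ti = 1.2833 L/s × 0.41 s × 1000 mL/L = 526.15 mL.
R = (PIP − Pplat)/V̇ = (48.5 − 12.5) / 1.2833 = 36.0/1.2833 = 28.053 cmH2O·s/L.
C = Vt/(Pplat − PEEP) = 526.15 / (12.5 − 4) = 526.15/8.5 = 61.9 mL/cmH2O.
τ = R × C = 28.053 × 0.0619 L/cmH2O = 1.736 s.
Fraction remaining at end-expiration = e^(−Te/τ) = e^(−1.20/1.736) = 0.501 → 50.1%.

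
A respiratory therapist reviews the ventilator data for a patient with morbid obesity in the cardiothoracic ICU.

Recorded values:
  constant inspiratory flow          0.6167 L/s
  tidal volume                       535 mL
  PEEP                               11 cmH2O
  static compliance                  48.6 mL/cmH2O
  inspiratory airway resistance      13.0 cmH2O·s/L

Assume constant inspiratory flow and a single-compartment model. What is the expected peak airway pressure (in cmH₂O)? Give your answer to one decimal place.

30.0

Equation of motion (constant flow): PIP = Vt/C + R·V̇ + PEEP.
PIP = 535/48.6 + 13.0×0.6167 + 11 = 11.008 + 8.017 + 11 = 30.025 cmH2O.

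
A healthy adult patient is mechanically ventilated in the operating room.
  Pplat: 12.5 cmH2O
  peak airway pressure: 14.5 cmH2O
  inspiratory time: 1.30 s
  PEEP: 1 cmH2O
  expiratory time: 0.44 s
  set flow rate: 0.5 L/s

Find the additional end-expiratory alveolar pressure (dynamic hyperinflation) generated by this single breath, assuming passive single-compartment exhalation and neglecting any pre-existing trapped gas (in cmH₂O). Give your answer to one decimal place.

1.6

Vt = flow × Ti = 0.5 L/s × 1.30 s × 1000 mL/L = 650.0 mL.
R = (PIP − Pplat)/V̇ = (14.5 − 12.5) / 0.5 = 2.0/0.5 = 4.0 cmH2O·s/L.
C = Vt/(Pplat − PEEP) = 650.0 / (12.5 − 1) = 650.0/11.5 = 56.522 mL/cmH2O.
τ = R × C = 4.0 × 0.05652 L/cmH2O = 0.2261 s.
Fraction remaining = e^(−Te/τ) = e^(−0.44/0.2261) = 0.1428; trapped volume = 650.0 × 0.1428 = 92.82 mL.
Additional alveolar pressure from trapping ≈ V_trapped / C = 92.82 / 56.522 = 1.642 cmH2O.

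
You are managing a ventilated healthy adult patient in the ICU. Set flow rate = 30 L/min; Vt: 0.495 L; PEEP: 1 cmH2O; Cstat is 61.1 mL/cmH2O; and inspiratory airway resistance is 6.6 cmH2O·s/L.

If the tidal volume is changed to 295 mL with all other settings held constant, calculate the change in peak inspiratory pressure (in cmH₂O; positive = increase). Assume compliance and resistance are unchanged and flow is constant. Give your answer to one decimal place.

-3.3

PIP = Vt/C + R·V̇ + PEEP (constant-flow equation of motion).
Only the elastic term changes: ΔPIP = ΔVt / C = (295 − 495) / 61.1 = -3.273 cmH2O.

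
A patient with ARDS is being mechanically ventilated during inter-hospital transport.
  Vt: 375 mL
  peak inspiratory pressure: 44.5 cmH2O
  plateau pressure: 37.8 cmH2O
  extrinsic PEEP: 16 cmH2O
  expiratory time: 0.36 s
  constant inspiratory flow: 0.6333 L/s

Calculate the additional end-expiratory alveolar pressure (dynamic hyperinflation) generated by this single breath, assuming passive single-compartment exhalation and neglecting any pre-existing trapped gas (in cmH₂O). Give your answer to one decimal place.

3.0

R = (PIP − Pplat)/V̇ = (44.5 − 37.8) / 0.6333 = 6.7/0.6333 = 10.58 cmH2O·s/L.
C = Vt/(Pplat − PEEP) = 375.0 / (37.8 − 16) = 375.0/21.8 = 17.202 mL/cmH2O.
τ = R × C = 10.58 × 0.0172 L/cmH2O = 0.182 s.
Fraction remaining = e^(−Te/τ) = e^(−0.36/0.182) = 0.1383; trapped volume = 375.0 × 0.1383 = 51.863 mL.
Additional alveolar pressure from trapping ≈ V_trapped / C = 51.863 / 17.202 = 3.015 cmH2O.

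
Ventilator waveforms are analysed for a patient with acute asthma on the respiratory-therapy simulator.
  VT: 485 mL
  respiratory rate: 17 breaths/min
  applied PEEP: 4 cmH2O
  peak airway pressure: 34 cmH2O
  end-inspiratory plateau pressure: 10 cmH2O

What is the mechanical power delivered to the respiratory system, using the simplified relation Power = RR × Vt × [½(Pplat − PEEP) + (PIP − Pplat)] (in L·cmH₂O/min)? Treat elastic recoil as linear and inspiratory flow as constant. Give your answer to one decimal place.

222.6

Per-breath work = Vt × [½(Pplat−PEEP) + (PIP−Pplat)] = 0.485 × [0.5×6.0 + 24.0] = 0.485 × 27.0 = 13.095 L·cmH2O.
Power = 17 × 13.095 = 222.62 L·cmH2O/min.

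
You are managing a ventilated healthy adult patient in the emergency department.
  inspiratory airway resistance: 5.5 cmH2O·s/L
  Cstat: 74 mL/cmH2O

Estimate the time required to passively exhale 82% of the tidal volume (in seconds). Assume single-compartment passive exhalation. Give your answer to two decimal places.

τ = R × C = 5.5 × 74 mL/cmH2O = 5.5 × 0.074 L/cmH2O = 0.407 s.
Exhaled fraction f = 1 − e^(−t/τ) → t = −τ·ln(1 − f) = −0.407·ln(0.18) = 0.6979 s.

0.70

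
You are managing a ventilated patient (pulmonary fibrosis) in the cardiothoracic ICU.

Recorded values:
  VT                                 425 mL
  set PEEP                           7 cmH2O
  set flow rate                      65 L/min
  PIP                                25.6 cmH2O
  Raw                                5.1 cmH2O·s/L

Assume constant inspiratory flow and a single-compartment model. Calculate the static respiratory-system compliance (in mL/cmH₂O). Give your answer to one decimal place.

Flow: 65 L/min ÷ 60 = 1.0833 L/s.
Equation of motion (constant flow): PIP = Vt/C + R·V̇ + PEEP.
Vt/C = PIP − R·V̇ − PEEP = 25.6 − 5.1×1.0833 − 7 = 25.6 − 5.525 − 7 = 13.075 cmH2O.
C = Vt / 13.075 = 425 / 13.075 = 32.505 mL/cmH2O.

32.5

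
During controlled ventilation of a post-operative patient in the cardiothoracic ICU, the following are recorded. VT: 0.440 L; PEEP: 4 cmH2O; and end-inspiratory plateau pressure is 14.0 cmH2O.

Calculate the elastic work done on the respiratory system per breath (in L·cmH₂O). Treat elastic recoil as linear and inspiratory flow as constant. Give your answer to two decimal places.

Elastic work ≈ ½ × (Pplat − PEEP) × Vt = 0.5 × (14.0 − 4) × 0.440 L = 0.5 × 10.0 × 0.440 = 2.2 L·cmH2O.

2.20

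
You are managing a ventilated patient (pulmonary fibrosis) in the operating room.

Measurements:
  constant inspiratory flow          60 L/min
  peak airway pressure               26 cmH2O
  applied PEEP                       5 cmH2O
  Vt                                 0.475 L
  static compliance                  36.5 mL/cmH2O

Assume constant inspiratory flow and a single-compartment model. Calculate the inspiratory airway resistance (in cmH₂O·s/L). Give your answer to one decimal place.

8.0

Flow: 60 L/min ÷ 60 = 1 L/s.
Equation of motion (constant flow): PIP = Vt/C + R·V̇ + PEEP.
R·V̇ = PIP − Vt/C − PEEP = 26 − 475/36.5 − 5 = 26 − 13.014 − 5 = 7.986 cmH2O.
R = 7.986 / 1 = 7.986 cmH2O·s/L.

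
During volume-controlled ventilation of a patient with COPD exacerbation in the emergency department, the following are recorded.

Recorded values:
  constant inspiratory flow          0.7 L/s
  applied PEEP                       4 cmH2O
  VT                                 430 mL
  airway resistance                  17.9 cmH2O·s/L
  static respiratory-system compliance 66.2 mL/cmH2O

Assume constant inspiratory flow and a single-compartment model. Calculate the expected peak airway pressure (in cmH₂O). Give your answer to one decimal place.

23.0

Equation of motion (constant flow): PIP = Vt/C + R·V̇ + PEEP.
PIP = 430/66.2 + 17.9×0.7 + 4 = 6.495 + 12.53 + 4 = 23.025 cmH2O.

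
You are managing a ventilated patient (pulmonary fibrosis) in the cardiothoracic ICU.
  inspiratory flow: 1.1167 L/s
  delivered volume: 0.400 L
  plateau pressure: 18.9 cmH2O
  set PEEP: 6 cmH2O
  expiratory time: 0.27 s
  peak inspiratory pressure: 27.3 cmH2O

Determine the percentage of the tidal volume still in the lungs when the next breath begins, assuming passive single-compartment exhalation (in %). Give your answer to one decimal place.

R = (PIP − Pplat)/V̇ = (27.3 − 18.9) / 1.1167 = 8.4/1.1167 = 7.522 cmH2O·s/L.
C = Vt/(Pplat − PEEP) = 400.0 / (18.9 − 6) = 400.0/12.9 = 31.008 mL/cmH2O.
τ = R × C = 7.522 × 0.03101 L/cmH2O = 0.2333 s.
Fraction remaining at end-expiration = e^(−Te/τ) = e^(−0.27/0.2333) = 0.3143 → 31.43%.

31.4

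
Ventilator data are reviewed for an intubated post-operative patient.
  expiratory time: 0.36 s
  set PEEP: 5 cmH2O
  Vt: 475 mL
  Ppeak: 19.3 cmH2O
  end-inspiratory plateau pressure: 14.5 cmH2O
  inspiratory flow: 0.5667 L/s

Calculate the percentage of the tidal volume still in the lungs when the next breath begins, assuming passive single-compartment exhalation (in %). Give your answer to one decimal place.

R = (PIP − Pplat)/V̇ = (19.3 − 14.5) / 0.5667 = 4.8/0.5667 = 8.47 cmH2O·s/L.
C = Vt/(Pplat − PEEP) = 475.0 / (14.5 − 5) = 475.0/9.5 = 50.0 mL/cmH2O.
τ = R × C = 8.47 × 0.05 L/cmH2O = 0.4235 s.
Fraction remaining at end-expiration = e^(−Te/τ) = e^(−0.36/0.4235) = 0.4274 → 42.74%.

42.7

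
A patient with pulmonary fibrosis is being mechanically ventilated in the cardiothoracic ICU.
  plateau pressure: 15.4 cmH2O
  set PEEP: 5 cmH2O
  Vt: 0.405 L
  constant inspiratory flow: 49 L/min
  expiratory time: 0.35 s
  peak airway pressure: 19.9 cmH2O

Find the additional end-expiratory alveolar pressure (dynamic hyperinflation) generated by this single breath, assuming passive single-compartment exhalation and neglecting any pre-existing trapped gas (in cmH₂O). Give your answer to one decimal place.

2.0

Flow: 49 L/min ÷ 60 = 0.8167 L/s.
R = (PIP − Pplat)/V̇ = (19.9 − 15.4) / 0.8167 = 4.5/0.8167 = 5.51 cmH2O·s/L.
C = Vt/(Pplat − PEEP) = 405.0 / (15.4 − 5) = 405.0/10.4 = 38.942 mL/cmH2O.
τ = R × C = 5.51 × 0.03894 L/cmH2O = 0.2146 s.
Fraction remaining = e^(−Te/τ) = e^(−0.35/0.2146) = 0.1957; trapped volume = 405.0 × 0.1957 = 79.259 mL.
Additional alveolar pressure from trapping ≈ V_trapped / C = 79.259 / 38.942 = 2.035 cmH2O.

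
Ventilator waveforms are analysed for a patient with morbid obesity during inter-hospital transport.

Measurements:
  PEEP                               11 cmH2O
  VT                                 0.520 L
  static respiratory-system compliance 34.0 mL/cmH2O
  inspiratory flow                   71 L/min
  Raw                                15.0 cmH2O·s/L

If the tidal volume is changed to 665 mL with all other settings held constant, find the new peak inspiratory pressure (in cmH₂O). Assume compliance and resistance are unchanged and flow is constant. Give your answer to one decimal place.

48.3

Flow: 71 L/min ÷ 60 = 1.1833 L/s.
PIP = Vt/C + R·V̇ + PEEP (constant-flow equation of motion).
Only the elastic term changes: ΔPIP = ΔVt / C = (665 − 520) / 34.0 = 4.265 cmH2O.
Original PIP = 520/34.0 + 15.0×1.1833 + 11 = 44.044 cmH2O; new PIP = 44.044 + (4.265) = 48.309 cmH2O.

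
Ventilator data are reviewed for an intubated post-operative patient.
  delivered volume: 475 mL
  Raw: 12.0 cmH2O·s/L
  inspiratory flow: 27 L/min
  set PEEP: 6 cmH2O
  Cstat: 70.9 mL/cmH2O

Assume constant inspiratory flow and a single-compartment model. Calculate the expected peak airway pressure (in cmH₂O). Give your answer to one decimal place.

18.1

Flow: 27 L/min ÷ 60 = 0.45 L/s.
Equation of motion (constant flow): PIP = Vt/C + R·V̇ + PEEP.
PIP = 475/70.9 + 12.0×0.45 + 6 = 6.7 + 5.4 + 6 = 18.1 cmH2O.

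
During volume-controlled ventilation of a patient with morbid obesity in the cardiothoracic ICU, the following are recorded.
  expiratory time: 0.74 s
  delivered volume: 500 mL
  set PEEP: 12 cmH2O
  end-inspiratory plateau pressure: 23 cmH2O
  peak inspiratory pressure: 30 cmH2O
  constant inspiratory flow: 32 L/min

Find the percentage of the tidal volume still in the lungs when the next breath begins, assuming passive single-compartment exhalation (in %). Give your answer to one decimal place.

Flow: 32 L/min ÷ 60 = 0.5333 L/s.
R = (PIP − Pplat)/V̇ = (30 − 23) / 0.5333 = 7.0/0.5333 = 13.126 cmH2O·s/L.
C = Vt/(Pplat − PEEP) = 500.0 / (23 − 12) = 500.0/11.0 = 45.455 mL/cmH2O.
τ = R × C = 13.126 × 0.04546 L/cmH2O = 0.5967 s.
Fraction remaining at end-expiration = e^(−Te/τ) = e^(−0.74/0.5967) = 0.2893 → 28.93%.

28.9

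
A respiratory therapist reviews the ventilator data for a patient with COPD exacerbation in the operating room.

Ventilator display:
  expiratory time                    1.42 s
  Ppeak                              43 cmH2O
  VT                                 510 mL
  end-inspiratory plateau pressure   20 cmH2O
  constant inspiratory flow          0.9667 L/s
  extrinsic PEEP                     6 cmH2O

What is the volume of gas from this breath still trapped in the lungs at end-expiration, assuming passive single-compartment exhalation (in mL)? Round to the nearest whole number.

99

R = (PIP − Pplat)/V̇ = (43 − 20) / 0.9667 = 23.0/0.9667 = 23.792 cmH2O·s/L.
C = Vt/(Pplat − PEEP) = 510.0 / (20 − 6) = 510.0/14.0 = 36.429 mL/cmH2O.
τ = R × C = 23.792 × 0.03643 L/cmH2O = 0.8667 s.
Fraction remaining = e^(−Te/τ) = e^(−1.42/0.8667) = 0.1943.
Trapped volume = 510.0 × 0.1943 = 99.093 mL.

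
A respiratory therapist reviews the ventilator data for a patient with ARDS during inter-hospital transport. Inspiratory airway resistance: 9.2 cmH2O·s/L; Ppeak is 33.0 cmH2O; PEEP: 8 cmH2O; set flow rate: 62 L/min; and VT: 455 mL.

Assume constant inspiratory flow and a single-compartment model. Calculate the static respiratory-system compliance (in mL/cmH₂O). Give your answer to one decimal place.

Flow: 62 L/min ÷ 60 = 1.0333 L/s.
Equation of motion (constant flow): PIP = Vt/C + R·V̇ + PEEP.
Vt/C = PIP − R·V̇ − PEEP = 33.0 − 9.2×1.0333 − 8 = 33.0 − 9.506 − 8 = 15.494 cmH2O.
C = Vt / 15.494 = 455 / 15.494 = 29.366 mL/cmH2O.

29.4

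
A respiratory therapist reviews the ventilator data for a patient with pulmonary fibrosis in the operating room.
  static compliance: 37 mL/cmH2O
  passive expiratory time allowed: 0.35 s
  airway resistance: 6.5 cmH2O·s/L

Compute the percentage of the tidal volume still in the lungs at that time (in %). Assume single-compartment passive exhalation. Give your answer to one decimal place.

23.3

τ = R × C = 6.5 × 37 mL/cmH2O = 6.5 × 0.037 L/cmH2O = 0.2405 s.
Passive exhalation: V(t)/V₀ = e^(−t/τ) = e^(−0.35/0.2405) = 0.2333.
Fraction remaining = 0.2333 → 23.33%.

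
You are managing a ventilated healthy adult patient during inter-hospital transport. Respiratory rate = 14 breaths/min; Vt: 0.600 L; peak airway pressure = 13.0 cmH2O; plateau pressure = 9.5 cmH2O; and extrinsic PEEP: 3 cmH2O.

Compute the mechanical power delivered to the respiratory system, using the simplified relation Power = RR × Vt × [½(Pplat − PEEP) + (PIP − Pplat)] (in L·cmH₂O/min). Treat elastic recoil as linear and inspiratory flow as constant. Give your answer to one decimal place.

56.7

Per-breath work = Vt × [½(Pplat−PEEP) + (PIP−Pplat)] = 0.600 × [0.5×6.5 + 3.5] = 0.600 × 6.75 = 4.05 L·cmH2O.
Power = 14 × 4.05 = 56.7 L·cmH2O/min.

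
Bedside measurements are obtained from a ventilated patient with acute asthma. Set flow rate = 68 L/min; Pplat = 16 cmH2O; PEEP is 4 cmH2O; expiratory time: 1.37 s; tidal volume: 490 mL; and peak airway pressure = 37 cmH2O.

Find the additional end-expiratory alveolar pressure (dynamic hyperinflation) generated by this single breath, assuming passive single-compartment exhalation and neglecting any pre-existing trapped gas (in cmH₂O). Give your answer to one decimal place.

2.0

Flow: 68 L/min ÷ 60 = 1.1333 L/s.
R = (PIP − Pplat)/V̇ = (37 − 16) / 1.1333 = 21.0/1.1333 = 18.53 cmH2O·s/L.
C = Vt/(Pplat − PEEP) = 490.0 / (16 − 4) = 490.0/12.0 = 40.833 mL/cmH2O.
τ = R × C = 18.53 × 0.04083 L/cmH2O = 0.7566 s.
Fraction remaining = e^(−Te/τ) = e^(−1.37/0.7566) = 0.1635; trapped volume = 490.0 × 0.1635 = 80.115 mL.
Additional alveolar pressure from trapping ≈ V_trapped / C = 80.115 / 40.833 = 1.962 cmH2O.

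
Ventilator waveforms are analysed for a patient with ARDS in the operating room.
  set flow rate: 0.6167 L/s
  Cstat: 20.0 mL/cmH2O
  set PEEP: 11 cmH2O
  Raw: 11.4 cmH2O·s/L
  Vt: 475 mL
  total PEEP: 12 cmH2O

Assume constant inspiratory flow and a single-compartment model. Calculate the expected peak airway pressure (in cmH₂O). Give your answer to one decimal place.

42.8

Total PEEP = 12 cmH2O (set 11 + intrinsic 1); this is the baseline alveolar pressure.
Equation of motion (constant flow): PIP = Vt/C + R·V̇ + PEEP.
PIP = 475/20.0 + 11.4×0.6167 + 12 = 23.75 + 7.03 + 12 = 42.78 cmH2O.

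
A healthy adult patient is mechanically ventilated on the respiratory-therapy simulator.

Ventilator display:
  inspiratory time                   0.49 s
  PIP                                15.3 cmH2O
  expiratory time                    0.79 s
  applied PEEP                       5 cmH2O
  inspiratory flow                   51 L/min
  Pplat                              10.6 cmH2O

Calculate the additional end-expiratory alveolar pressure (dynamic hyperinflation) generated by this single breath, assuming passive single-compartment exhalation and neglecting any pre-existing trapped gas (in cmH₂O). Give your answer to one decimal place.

0.8

Flow: 51 L/min ÷ 60 = 0.85 L/s.
Vt = flow × Ti = 0.85 L/s × 0.49 s × 1000 mL/L = 416.5 mL.
R = (PIP − Pplat)/V̇ = (15.3 − 10.6) / 0.85 = 4.7/0.85 = 5.529 cmH2O·s/L.
C = Vt/(Pplat − PEEP) = 416.5 / (10.6 − 5) = 416.5/5.6 = 74.375 mL/cmH2O.
τ = R × C = 5.529 × 0.07438 L/cmH2O = 0.4112 s.
Fraction remaining = e^(−Te/τ) = e^(−0.79/0.4112) = 0.1464; trapped volume = 416.5 × 0.1464 = 60.976 mL.
Additional alveolar pressure from trapping ≈ V_trapped / C = 60.976 / 74.375 = 0.8198 cmH2O.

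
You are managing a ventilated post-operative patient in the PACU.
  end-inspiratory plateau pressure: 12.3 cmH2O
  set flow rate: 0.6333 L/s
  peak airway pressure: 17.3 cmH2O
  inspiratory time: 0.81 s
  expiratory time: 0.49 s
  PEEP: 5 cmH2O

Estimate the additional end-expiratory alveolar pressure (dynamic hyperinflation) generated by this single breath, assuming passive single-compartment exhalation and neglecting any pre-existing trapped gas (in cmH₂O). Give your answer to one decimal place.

Vt = flow × Ti = 0.6333 L/s × 0.81 s × 1000 mL/L = 512.97 mL.
R = (PIP − Pplat)/V̇ = (17.3 − 12.3) / 0.6333 = 5.0/0.6333 = 7.895 cmH2O·s/L.
C = Vt/(Pplat − PEEP) = 512.97 / (12.3 − 5) = 512.97/7.3 = 70.27 mL/cmH2O.
τ = R × C = 7.895 × 0.07027 L/cmH2O = 0.5548 s.
Fraction remaining = e^(−Te/τ) = e^(−0.49/0.5548) = 0.4135; trapped volume = 512.97 × 0.4135 = 212.11 mL.
Additional alveolar pressure from trapping ≈ V_trapped / C = 212.11 / 70.27 = 3.019 cmH2O.

3.0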